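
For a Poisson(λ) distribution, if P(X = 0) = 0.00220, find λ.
λ = 6.1193

For a Poisson(λ) distribution, the PMF at 0 is:
P(X = 0) = λ^0 e^(-λ) / 0! = e^(-λ)

Given P(X = 0) = 0.00220:
e^(-λ) = 0.00220
-λ = ln(0.00220)
λ = -ln(0.00220) = 6.1193

Verification: e^(-6.1193) = 0.00220 ✓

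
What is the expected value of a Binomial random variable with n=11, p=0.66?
7.2600

We have X ~ Binomial(n=11, p=0.66).

For a Binomial distribution with n=11, p=0.66:
E[X] = 7.2600

This is the expected (average) value of X.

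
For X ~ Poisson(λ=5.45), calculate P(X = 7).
0.121742

We have X ~ Poisson(λ=5.45).

For a Poisson distribution, the PMF gives us the probability of each outcome.

Using the PMF formula:
P(X = 7) = 0.121742

Rounded to 4 decimal places: 0.1217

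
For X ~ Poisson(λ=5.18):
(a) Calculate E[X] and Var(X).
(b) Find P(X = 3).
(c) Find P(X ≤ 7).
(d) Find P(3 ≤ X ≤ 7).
(a) E[X] = 5.1800, Var(X) = 5.1800
(b) P(X = 3) = 0.130374
(c) P(X ≤ 7) = 0.847164
(d) P(3 ≤ X ≤ 7) = 0.736877

We have X ~ Poisson(λ=5.18).

(a) Moments:
E[X] = 5.1800
Var(X) = 5.1800
σ = √Var(X) = 2.2760

(b) Point probability using PMF:
P(X = 3) = 0.130374

(c) Cumulative probability using CDF:
P(X ≤ 7) = F(7) = 0.847164

(d) Range probability:
P(3 ≤ X ≤ 7) = P(X ≤ 7) - P(X ≤ 2)
                   = F(7) - F(2)
                   = 0.847164 - 0.110288
                   = 0.736877

This means approximately 73.7% of outcomes fall in the interval [3, 7].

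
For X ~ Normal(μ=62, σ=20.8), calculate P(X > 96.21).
0.050015

We have X ~ Normal(μ=62, σ=20.8).

P(X > 96.21) = 1 - P(X ≤ 96.21)
                = 1 - F(96.21)
                = 1 - 0.949985
                = 0.050015

So there's approximately a 5.0% chance that X exceeds 96.21.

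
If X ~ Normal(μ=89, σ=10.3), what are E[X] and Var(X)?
E[X] = 89.0000, Var(X) = 106.0900

We have X ~ Normal(μ=89, σ=10.3).

For a Normal distribution with μ=89, σ=10.3:

Expected value:
E[X] = 89.0000

Variance:
Var(X) = 106.0900

Standard deviation:
σ = √Var(X) = 10.3000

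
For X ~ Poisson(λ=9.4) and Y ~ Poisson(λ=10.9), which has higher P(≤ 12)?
X has higher probability (P(X ≤ 12) = 0.8448 > P(Y ≤ 12) = 0.6996)

Compute P(≤ 12) for each distribution:

X ~ Poisson(λ=9.4):
P(X ≤ 12) = 0.8448

Y ~ Poisson(λ=10.9):
P(Y ≤ 12) = 0.6996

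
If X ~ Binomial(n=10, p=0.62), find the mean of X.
6.2000

We have X ~ Binomial(n=10, p=0.62).

For a Binomial distribution with n=10, p=0.62:
E[X] = 6.2000

This is the expected (average) value of X.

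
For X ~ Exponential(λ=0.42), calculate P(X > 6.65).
0.061237

We have X ~ Exponential(λ=0.42).

P(X > 6.65) = 1 - P(X ≤ 6.65)
                = 1 - F(6.65)
                = 1 - 0.938763
                = 0.061237

So there's approximately a 6.1% chance that X exceeds 6.65.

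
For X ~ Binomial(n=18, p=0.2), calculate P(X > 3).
0.498975

We have X ~ Binomial(n=18, p=0.2).

P(X > 3) = 1 - P(X ≤ 3)
                = 1 - F(3)
                = 1 - 0.501025
                = 0.498975

So there's approximately a 49.9% chance that X exceeds 3.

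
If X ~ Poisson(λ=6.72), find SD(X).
2.5923

We have X ~ Poisson(λ=6.72).

For a Poisson distribution with λ=6.72:
σ = √Var(X) = 2.5923

The standard deviation is the square root of the variance.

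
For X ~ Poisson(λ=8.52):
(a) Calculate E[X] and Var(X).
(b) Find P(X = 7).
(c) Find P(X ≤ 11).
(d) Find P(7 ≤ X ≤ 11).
(a) E[X] = 8.5200, Var(X) = 8.5200
(b) P(X = 7) = 0.128961
(c) P(X ≤ 11) = 0.846951
(d) P(7 ≤ X ≤ 11) = 0.592899

We have X ~ Poisson(λ=8.52).

(a) Moments:
E[X] = 8.5200
Var(X) = 8.5200
σ = √Var(X) = 2.9189

(b) Point probability using PMF:
P(X = 7) = 0.128961

(c) Cumulative probability using CDF:
P(X ≤ 11) = F(11) = 0.846951

(d) Range probability:
P(7 ≤ X ≤ 11) = P(X ≤ 11) - P(X ≤ 6)
                   = F(11) - F(6)
                   = 0.846951 - 0.254053
                   = 0.592899

This means approximately 59.3% of outcomes fall in the interval [7, 11].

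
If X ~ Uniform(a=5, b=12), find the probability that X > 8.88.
0.445714

We have X ~ Uniform(a=5, b=12).

P(X > 8.88) = 1 - P(X ≤ 8.88)
                = 1 - F(8.88)
                = 1 - 0.554286
                = 0.445714

So there's approximately a 44.6% chance that X exceeds 8.88.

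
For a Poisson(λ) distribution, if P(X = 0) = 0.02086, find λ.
λ = 3.8699

For a Poisson(λ) distribution, the PMF at 0 is:
P(X = 0) = λ^0 e^(-λ) / 0! = e^(-λ)

Given P(X = 0) = 0.02086:
e^(-λ) = 0.02086
-λ = ln(0.02086)
λ = -ln(0.02086) = 3.8699

Verification: e^(-3.8699) = 0.02086 ✓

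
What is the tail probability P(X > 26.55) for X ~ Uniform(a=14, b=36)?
0.429545

We have X ~ Uniform(a=14, b=36).

P(X > 26.55) = 1 - P(X ≤ 26.55)
                = 1 - F(26.55)
                = 1 - 0.570455
                = 0.429545

So there's approximately a 43.0% chance that X exceeds 26.55.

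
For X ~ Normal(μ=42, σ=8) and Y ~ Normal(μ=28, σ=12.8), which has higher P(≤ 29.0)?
Y has higher probability (P(Y ≤ 29.0) = 0.5311 > P(X ≤ 29.0) = 0.0521)

Compute P(≤ 29.0) for each distribution:

X ~ Normal(μ=42, σ=8):
P(X ≤ 29.0) = 0.0521

Y ~ Normal(μ=28, σ=12.8):
P(Y ≤ 29.0) = 0.5311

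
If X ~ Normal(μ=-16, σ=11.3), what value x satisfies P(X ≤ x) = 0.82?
-5.6564

We have X ~ Normal(μ=-16, σ=11.3).

We want to find x such that P(X ≤ x) = 0.82.

This is the 82nd percentile, which means 82% of values fall below this point.

Using the inverse CDF (quantile function):
x = F⁻¹(0.82) = -5.6564

Verification: P(X ≤ -5.6564) = 0.82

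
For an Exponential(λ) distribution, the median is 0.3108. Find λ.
λ = 2.2302

For X ~ Exponential(λ), the CDF is F(x) = 1 - e^(-λx).
The median m satisfies F(m) = 0.5:
1 - e^(-λm) = 0.5
e^(-λm) = 0.5
λm = ln(2)
m = ln(2) / λ

Given m = 0.3108:
λ = ln(2) / 0.3108 = 0.693147 / 0.3108 = 2.2302

Verification: ln(2) / 2.2302 = 0.3108 ✓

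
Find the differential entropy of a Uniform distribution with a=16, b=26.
2.3026 nats

We have X ~ Uniform(a=16, b=26).

The differential entropy measures the uncertainty or information content of the distribution.

For a Uniform distribution with a=16, b=26:
h(X) = 2.3026 nats

(In bits, this would be 3.3219 bits.)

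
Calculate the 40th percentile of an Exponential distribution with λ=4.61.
0.1108

We have X ~ Exponential(λ=4.61).

We want to find x such that P(X ≤ x) = 0.4.

This is the 40th percentile, which means 40% of values fall below this point.

Using the inverse CDF (quantile function):
x = F⁻¹(0.4) = 0.1108

Verification: P(X ≤ 0.1108) = 0.4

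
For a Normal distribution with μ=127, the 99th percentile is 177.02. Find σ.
σ = 21.5015

For X ~ Normal(μ, σ), the p-th percentile satisfies x = μ + z_p × σ,
where z_p = Φ⁻¹(p) is the standard normal quantile.

Step 1: z_{0.99} = Φ⁻¹(0.99) = 2.3263

Step 2: Solve for σ:
177.02 = 127 + 2.3263 × σ
σ = (177.02 - 127) / 2.3263
σ = 50.02 / 2.3263
σ = 21.5015

Verification: μ + z × σ = 127 + 2.3263 × 21.5015 = 177.02 ✓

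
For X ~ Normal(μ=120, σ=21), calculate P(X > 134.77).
0.240924

We have X ~ Normal(μ=120, σ=21).

P(X > 134.77) = 1 - P(X ≤ 134.77)
                = 1 - F(134.77)
                = 1 - 0.759076
                = 0.240924

So there's approximately a 24.1% chance that X exceeds 134.77.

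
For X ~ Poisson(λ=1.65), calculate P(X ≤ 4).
0.973457

We have X ~ Poisson(λ=1.65).

The CDF gives us P(X ≤ k).

Using the CDF:
P(X ≤ 4) = 0.973457

This means there's approximately a 97.3% chance that X is at most 4.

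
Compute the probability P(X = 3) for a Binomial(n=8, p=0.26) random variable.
0.218407

We have X ~ Binomial(n=8, p=0.26).

For a Binomial distribution, the PMF gives us the probability of each outcome.

Using the PMF formula:
P(X = 3) = 0.218407

Rounded to 4 decimal places: 0.2184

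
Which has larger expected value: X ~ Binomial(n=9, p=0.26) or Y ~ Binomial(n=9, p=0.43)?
Y has larger mean (3.8700 > 2.3400)

Compute the expected value for each distribution:

X ~ Binomial(n=9, p=0.26):
E[X] = 2.3400

Y ~ Binomial(n=9, p=0.43):
E[Y] = 3.8700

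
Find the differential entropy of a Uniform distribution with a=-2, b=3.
1.6094 nats

We have X ~ Uniform(a=-2, b=3).

The differential entropy measures the uncertainty or information content of the distribution.

For a Uniform distribution with a=-2, b=3:
h(X) = 1.6094 nats

(In bits, this would be 2.3219 bits.)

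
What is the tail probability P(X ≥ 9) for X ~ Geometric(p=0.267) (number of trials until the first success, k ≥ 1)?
0.083336

We have X ~ Geometric(p=0.267) (number of trials until the first success, k ≥ 1).

For discrete distributions, P(X ≥ 9) = 1 - P(X ≤ 8).

P(X ≤ 8) = 0.916664
P(X ≥ 9) = 1 - 0.916664 = 0.083336

So there's approximately a 8.3% chance that X is at least 9.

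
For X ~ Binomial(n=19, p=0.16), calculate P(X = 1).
0.131796

We have X ~ Binomial(n=19, p=0.16).

For a Binomial distribution, the PMF gives us the probability of each outcome.

Using the PMF formula:
P(X = 1) = 0.131796

Rounded to 4 decimal places: 0.1318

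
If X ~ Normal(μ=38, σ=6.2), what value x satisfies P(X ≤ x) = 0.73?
41.7994

We have X ~ Normal(μ=38, σ=6.2).

We want to find x such that P(X ≤ x) = 0.73.

This is the 73rd percentile, which means 73% of values fall below this point.

Using the inverse CDF (quantile function):
x = F⁻¹(0.73) = 41.7994

Verification: P(X ≤ 41.7994) = 0.73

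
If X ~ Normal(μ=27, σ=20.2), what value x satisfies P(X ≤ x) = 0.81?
44.7335

We have X ~ Normal(μ=27, σ=20.2).

We want to find x such that P(X ≤ x) = 0.81.

This is the 81st percentile, which means 81% of values fall below this point.

Using the inverse CDF (quantile function):
x = F⁻¹(0.81) = 44.7335

Verification: P(X ≤ 44.7335) = 0.81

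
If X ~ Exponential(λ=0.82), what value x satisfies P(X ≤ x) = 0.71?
1.5096

We have X ~ Exponential(λ=0.82).

We want to find x such that P(X ≤ x) = 0.71.

This is the 71st percentile, which means 71% of values fall below this point.

Using the inverse CDF (quantile function):
x = F⁻¹(0.71) = 1.5096

Verification: P(X ≤ 1.5096) = 0.71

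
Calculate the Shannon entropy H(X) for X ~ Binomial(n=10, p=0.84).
1.5182 nats

We have X ~ Binomial(n=10, p=0.84).

The Shannon entropy measures the uncertainty or information content of the distribution.

For a Binomial distribution with n=10, p=0.84:
H(X) = 1.5182 nats

(In bits, this would be 2.1904 bits.)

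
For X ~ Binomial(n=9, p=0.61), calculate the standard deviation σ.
1.4632

We have X ~ Binomial(n=9, p=0.61).

For a Binomial distribution with n=9, p=0.61:
σ = √Var(X) = 1.4632

The standard deviation is the square root of the variance.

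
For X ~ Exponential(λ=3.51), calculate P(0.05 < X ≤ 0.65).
0.736907

We have X ~ Exponential(λ=3.51).

To find P(0.05 < X ≤ 0.65), we use:
P(0.05 < X ≤ 0.65) = P(X ≤ 0.65) - P(X ≤ 0.05)
                 = F(0.65) - F(0.05)
                 = 0.897869 - 0.160963
                 = 0.736907

So there's approximately a 73.7% chance that X falls in this range.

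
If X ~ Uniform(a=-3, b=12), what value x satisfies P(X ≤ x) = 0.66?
6.9000

We have X ~ Uniform(a=-3, b=12).

We want to find x such that P(X ≤ x) = 0.66.

This is the 66th percentile, which means 66% of values fall below this point.

Using the inverse CDF (quantile function):
x = F⁻¹(0.66) = 6.9000

Verification: P(X ≤ 6.9000) = 0.66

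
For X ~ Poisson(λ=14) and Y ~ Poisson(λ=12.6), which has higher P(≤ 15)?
Y has higher probability (P(Y ≤ 15) = 0.7978 > P(X ≤ 15) = 0.6694)

Compute P(≤ 15) for each distribution:

X ~ Poisson(λ=14):
P(X ≤ 15) = 0.6694

Y ~ Poisson(λ=12.6):
P(Y ≤ 15) = 0.7978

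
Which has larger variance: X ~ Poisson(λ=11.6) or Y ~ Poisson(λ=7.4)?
X has larger variance (11.6000 > 7.4000)

Compute the variance for each distribution:

X ~ Poisson(λ=11.6):
Var(X) = 11.6000

Y ~ Poisson(λ=7.4):
Var(Y) = 7.4000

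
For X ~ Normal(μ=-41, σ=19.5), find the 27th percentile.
-52.9499

We have X ~ Normal(μ=-41, σ=19.5).

We want to find x such that P(X ≤ x) = 0.27.

This is the 27th percentile, which means 27% of values fall below this point.

Using the inverse CDF (quantile function):
x = F⁻¹(0.27) = -52.9499

Verification: P(X ≤ -52.9499) = 0.27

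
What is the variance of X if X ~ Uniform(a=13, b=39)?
56.3333

We have X ~ Uniform(a=13, b=39).

For a Uniform distribution with a=13, b=39:
Var(X) = 56.3333

The variance measures the spread of the distribution around the mean.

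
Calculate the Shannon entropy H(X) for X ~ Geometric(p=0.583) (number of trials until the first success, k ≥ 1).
1.1652 nats

We have X ~ Geometric(p=0.583) (number of trials until the first success, k ≥ 1).

The Shannon entropy measures the uncertainty or information content of the distribution.

For a Geometric distribution with p=0.583 (number of trials until the first success, k ≥ 1):
H(X) = 1.1652 nats

(In bits, this would be 1.6810 bits.)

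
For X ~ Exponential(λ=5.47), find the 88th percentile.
0.3876

We have X ~ Exponential(λ=5.47).

We want to find x such that P(X ≤ x) = 0.88.

This is the 88th percentile, which means 88% of values fall below this point.

Using the inverse CDF (quantile function):
x = F⁻¹(0.88) = 0.3876

Verification: P(X ≤ 0.3876) = 0.88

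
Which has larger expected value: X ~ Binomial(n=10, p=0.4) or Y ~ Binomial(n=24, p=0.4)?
Y has larger mean (9.6000 > 4.0000)

Compute the expected value for each distribution:

X ~ Binomial(n=10, p=0.4):
E[X] = 4.0000

Y ~ Binomial(n=24, p=0.4):
E[Y] = 9.6000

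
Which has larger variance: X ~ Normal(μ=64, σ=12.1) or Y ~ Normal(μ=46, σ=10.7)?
X has larger variance (146.4100 > 114.4900)

Compute the variance for each distribution:

X ~ Normal(μ=64, σ=12.1):
Var(X) = 146.4100

Y ~ Normal(μ=46, σ=10.7):
Var(Y) = 114.4900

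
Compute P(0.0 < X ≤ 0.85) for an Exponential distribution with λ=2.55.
0.885537

We have X ~ Exponential(λ=2.55).

To find P(0.0 < X ≤ 0.85), we use:
P(0.0 < X ≤ 0.85) = P(X ≤ 0.85) - P(X ≤ 0.0)
                 = F(0.85) - F(0.0)
                 = 0.885537 - 0.000000
                 = 0.885537

So there's approximately a 88.6% chance that X falls in this range.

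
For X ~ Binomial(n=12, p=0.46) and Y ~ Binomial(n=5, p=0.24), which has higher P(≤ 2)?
Y has higher probability (P(Y ≤ 2) = 0.9067 > P(X ≤ 2) = 0.0363)

Compute P(≤ 2) for each distribution:

X ~ Binomial(n=12, p=0.46):
P(X ≤ 2) = 0.0363

Y ~ Binomial(n=5, p=0.24):
P(Y ≤ 2) = 0.9067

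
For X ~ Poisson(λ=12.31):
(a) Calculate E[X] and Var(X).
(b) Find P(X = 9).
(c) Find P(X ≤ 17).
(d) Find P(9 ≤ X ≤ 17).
(a) E[X] = 12.3100, Var(X) = 12.3100
(b) P(X = 9) = 0.080611
(c) P(X ≤ 17) = 0.924376
(d) P(9 ≤ X ≤ 17) = 0.788630

We have X ~ Poisson(λ=12.31).

(a) Moments:
E[X] = 12.3100
Var(X) = 12.3100
σ = √Var(X) = 3.5086

(b) Point probability using PMF:
P(X = 9) = 0.080611

(c) Cumulative probability using CDF:
P(X ≤ 17) = F(17) = 0.924376

(d) Range probability:
P(9 ≤ X ≤ 17) = P(X ≤ 17) - P(X ≤ 8)
                   = F(17) - F(8)
                   = 0.924376 - 0.135746
                   = 0.788630

This means approximately 78.9% of outcomes fall in the interval [9, 17].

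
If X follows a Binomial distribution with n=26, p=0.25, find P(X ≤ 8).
0.819548

We have X ~ Binomial(n=26, p=0.25).

The CDF gives us P(X ≤ k).

Using the CDF:
P(X ≤ 8) = 0.819548

This means there's approximately a 82.0% chance that X is at most 8.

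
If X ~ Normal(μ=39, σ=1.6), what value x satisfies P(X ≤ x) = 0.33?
38.2961

We have X ~ Normal(μ=39, σ=1.6).

We want to find x such that P(X ≤ x) = 0.33.

This is the 33rd percentile, which means 33% of values fall below this point.

Using the inverse CDF (quantile function):
x = F⁻¹(0.33) = 38.2961

Verification: P(X ≤ 38.2961) = 0.33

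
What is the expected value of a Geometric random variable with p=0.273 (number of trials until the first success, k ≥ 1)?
3.6630

We have X ~ Geometric(p=0.273) (number of trials until the first success, k ≥ 1).

For a Geometric distribution with p=0.273 (number of trials until the first success, k ≥ 1):
E[X] = 3.6630

This is the expected (average) value of X.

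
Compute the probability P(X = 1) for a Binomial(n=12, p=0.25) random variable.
0.126705

We have X ~ Binomial(n=12, p=0.25).

For a Binomial distribution, the PMF gives us the probability of each outcome.

Using the PMF formula:
P(X = 1) = 0.126705

Rounded to 4 decimal places: 0.1267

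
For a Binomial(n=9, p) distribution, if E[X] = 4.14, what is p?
p = 0.46

For a Binomial(n, p) distribution:
E[X] = n × p

Given n = 9 and E[X] = 4.14:
4.14 = 9 × p
p = 4.14 / 9 = 0.46

Verification: Binomial(9, 0.46) has E[X] = 4.14 ✓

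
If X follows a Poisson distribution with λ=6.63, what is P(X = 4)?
0.106285

We have X ~ Poisson(λ=6.63).

For a Poisson distribution, the PMF gives us the probability of each outcome.

Using the PMF formula:
P(X = 4) = 0.106285

Rounded to 4 decimal places: 0.1063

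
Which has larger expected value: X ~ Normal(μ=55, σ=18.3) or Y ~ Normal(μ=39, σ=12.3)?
X has larger mean (55.0000 > 39.0000)

Compute the expected value for each distribution:

X ~ Normal(μ=55, σ=18.3):
E[X] = 55.0000

Y ~ Normal(μ=39, σ=12.3):
E[Y] = 39.0000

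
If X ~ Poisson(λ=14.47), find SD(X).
3.8039

We have X ~ Poisson(λ=14.47).

For a Poisson distribution with λ=14.47:
σ = √Var(X) = 3.8039

The standard deviation is the square root of the variance.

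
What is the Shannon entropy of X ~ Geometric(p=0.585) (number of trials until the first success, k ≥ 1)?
1.1600 nats

We have X ~ Geometric(p=0.585) (number of trials until the first success, k ≥ 1).

The Shannon entropy measures the uncertainty or information content of the distribution.

For a Geometric distribution with p=0.585 (number of trials until the first success, k ≥ 1):
H(X) = 1.1600 nats

(In bits, this would be 1.6736 bits.)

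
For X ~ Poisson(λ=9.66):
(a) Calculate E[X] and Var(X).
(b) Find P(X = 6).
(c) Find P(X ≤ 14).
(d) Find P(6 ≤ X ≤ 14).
(a) E[X] = 9.6600, Var(X) = 9.6600
(b) P(X = 6) = 0.071986
(c) P(X ≤ 14) = 0.933053
(d) P(6 ≤ X ≤ 14) = 0.851960

We have X ~ Poisson(λ=9.66).

(a) Moments:
E[X] = 9.6600
Var(X) = 9.6600
σ = √Var(X) = 3.1081

(b) Point probability using PMF:
P(X = 6) = 0.071986

(c) Cumulative probability using CDF:
P(X ≤ 14) = F(14) = 0.933053

(d) Range probability:
P(6 ≤ X ≤ 14) = P(X ≤ 14) - P(X ≤ 5)
                   = F(14) - F(5)
                   = 0.933053 - 0.081093
                   = 0.851960

This means approximately 85.2% of outcomes fall in the interval [6, 14].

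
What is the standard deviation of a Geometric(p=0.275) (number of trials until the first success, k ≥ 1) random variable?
3.0963

We have X ~ Geometric(p=0.275) (number of trials until the first success, k ≥ 1).

For a Geometric distribution with p=0.275 (number of trials until the first success, k ≥ 1):
σ = √Var(X) = 3.0963

The standard deviation is the square root of the variance.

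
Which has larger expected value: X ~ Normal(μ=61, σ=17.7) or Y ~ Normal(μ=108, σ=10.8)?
Y has larger mean (108.0000 > 61.0000)

Compute the expected value for each distribution:

X ~ Normal(μ=61, σ=17.7):
E[X] = 61.0000

Y ~ Normal(μ=108, σ=10.8):
E[Y] = 108.0000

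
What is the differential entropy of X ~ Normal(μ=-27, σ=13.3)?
4.0067 nats

We have X ~ Normal(μ=-27, σ=13.3).

The differential entropy measures the uncertainty or information content of the distribution.

For a Normal distribution with μ=-27, σ=13.3:
h(X) = 4.0067 nats

(In bits, this would be 5.7804 bits.)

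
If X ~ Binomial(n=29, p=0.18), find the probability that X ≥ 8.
0.136363

We have X ~ Binomial(n=29, p=0.18).

For discrete distributions, P(X ≥ 8) = 1 - P(X ≤ 7).

P(X ≤ 7) = 0.863637
P(X ≥ 8) = 1 - 0.863637 = 0.136363

So there's approximately a 13.6% chance that X is at least 8.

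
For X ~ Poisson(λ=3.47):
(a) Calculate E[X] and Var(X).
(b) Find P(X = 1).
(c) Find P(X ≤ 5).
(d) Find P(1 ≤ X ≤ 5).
(a) E[X] = 3.4700, Var(X) = 3.4700
(b) P(X = 1) = 0.107976
(c) P(X ≤ 5) = 0.861553
(d) P(1 ≤ X ≤ 5) = 0.830436

We have X ~ Poisson(λ=3.47).

(a) Moments:
E[X] = 3.4700
Var(X) = 3.4700
σ = √Var(X) = 1.8628

(b) Point probability using PMF:
P(X = 1) = 0.107976

(c) Cumulative probability using CDF:
P(X ≤ 5) = F(5) = 0.861553

(d) Range probability:
P(1 ≤ X ≤ 5) = P(X ≤ 5) - P(X ≤ 0)
                   = F(5) - F(0)
                   = 0.861553 - 0.031117
                   = 0.830436

This means approximately 83.0% of outcomes fall in the interval [1, 5].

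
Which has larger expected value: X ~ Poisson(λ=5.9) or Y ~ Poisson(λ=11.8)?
Y has larger mean (11.8000 > 5.9000)

Compute the expected value for each distribution:

X ~ Poisson(λ=5.9):
E[X] = 5.9000

Y ~ Poisson(λ=11.8):
E[Y] = 11.8000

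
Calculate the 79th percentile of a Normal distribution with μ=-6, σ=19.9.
10.0478

We have X ~ Normal(μ=-6, σ=19.9).

We want to find x such that P(X ≤ x) = 0.79.

This is the 79th percentile, which means 79% of values fall below this point.

Using the inverse CDF (quantile function):
x = F⁻¹(0.79) = 10.0478

Verification: P(X ≤ 10.0478) = 0.79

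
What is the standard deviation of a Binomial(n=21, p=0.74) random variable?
2.0101

We have X ~ Binomial(n=21, p=0.74).

For a Binomial distribution with n=21, p=0.74:
σ = √Var(X) = 2.0101

The standard deviation is the square root of the variance.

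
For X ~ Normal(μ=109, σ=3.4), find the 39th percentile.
108.0503

We have X ~ Normal(μ=109, σ=3.4).

We want to find x such that P(X ≤ x) = 0.39.

This is the 39th percentile, which means 39% of values fall below this point.

Using the inverse CDF (quantile function):
x = F⁻¹(0.39) = 108.0503

Verification: P(X ≤ 108.0503) = 0.39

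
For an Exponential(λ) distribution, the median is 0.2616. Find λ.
λ = 2.6496

For X ~ Exponential(λ), the CDF is F(x) = 1 - e^(-λx).
The median m satisfies F(m) = 0.5:
1 - e^(-λm) = 0.5
e^(-λm) = 0.5
λm = ln(2)
m = ln(2) / λ

Given m = 0.2616:
λ = ln(2) / 0.2616 = 0.693147 / 0.2616 = 2.6496

Verification: ln(2) / 2.6496 = 0.2616 ✓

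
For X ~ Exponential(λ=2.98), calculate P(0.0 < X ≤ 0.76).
0.896149

We have X ~ Exponential(λ=2.98).

To find P(0.0 < X ≤ 0.76), we use:
P(0.0 < X ≤ 0.76) = P(X ≤ 0.76) - P(X ≤ 0.0)
                 = F(0.76) - F(0.0)
                 = 0.896149 - 0.000000
                 = 0.896149

So there's approximately a 89.6% chance that X falls in this range.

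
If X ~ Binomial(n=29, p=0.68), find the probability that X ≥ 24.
0.060996

We have X ~ Binomial(n=29, p=0.68).

For discrete distributions, P(X ≥ 24) = 1 - P(X ≤ 23).

P(X ≤ 23) = 0.939004
P(X ≥ 24) = 1 - 0.939004 = 0.060996

So there's approximately a 6.1% chance that X is at least 24.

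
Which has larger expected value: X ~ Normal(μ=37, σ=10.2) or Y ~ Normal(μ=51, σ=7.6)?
Y has larger mean (51.0000 > 37.0000)

Compute the expected value for each distribution:

X ~ Normal(μ=37, σ=10.2):
E[X] = 37.0000

Y ~ Normal(μ=51, σ=7.6):
E[Y] = 51.0000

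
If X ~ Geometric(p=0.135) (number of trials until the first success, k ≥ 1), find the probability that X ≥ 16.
0.113564

We have X ~ Geometric(p=0.135) (number of trials until the first success, k ≥ 1).

For discrete distributions, P(X ≥ 16) = 1 - P(X ≤ 15).

P(X ≤ 15) = 0.886436
P(X ≥ 16) = 1 - 0.886436 = 0.113564

So there's approximately a 11.4% chance that X is at least 16.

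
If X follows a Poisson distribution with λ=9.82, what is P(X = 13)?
0.068928

We have X ~ Poisson(λ=9.82).

For a Poisson distribution, the PMF gives us the probability of each outcome.

Using the PMF formula:
P(X = 13) = 0.068928

Rounded to 4 decimal places: 0.0689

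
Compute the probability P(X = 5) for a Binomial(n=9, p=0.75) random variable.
0.116798

We have X ~ Binomial(n=9, p=0.75).

For a Binomial distribution, the PMF gives us the probability of each outcome.

Using the PMF formula:
P(X = 5) = 0.116798

Rounded to 4 decimal places: 0.1168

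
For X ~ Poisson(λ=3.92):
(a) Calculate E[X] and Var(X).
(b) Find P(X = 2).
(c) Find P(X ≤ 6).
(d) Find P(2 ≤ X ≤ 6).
(a) E[X] = 3.9200, Var(X) = 3.9200
(b) P(X = 2) = 0.152443
(c) P(X ≤ 6) = 0.897494
(d) P(2 ≤ X ≤ 6) = 0.799876

We have X ~ Poisson(λ=3.92).

(a) Moments:
E[X] = 3.9200
Var(X) = 3.9200
σ = √Var(X) = 1.9799

(b) Point probability using PMF:
P(X = 2) = 0.152443

(c) Cumulative probability using CDF:
P(X ≤ 6) = F(6) = 0.897494

(d) Range probability:
P(2 ≤ X ≤ 6) = P(X ≤ 6) - P(X ≤ 1)
                   = F(6) - F(1)
                   = 0.897494 - 0.097618
                   = 0.799876

This means approximately 80.0% of outcomes fall in the interval [2, 6].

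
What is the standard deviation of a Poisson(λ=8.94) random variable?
2.9900

We have X ~ Poisson(λ=8.94).

For a Poisson distribution with λ=8.94:
σ = √Var(X) = 2.9900

The standard deviation is the square root of the variance.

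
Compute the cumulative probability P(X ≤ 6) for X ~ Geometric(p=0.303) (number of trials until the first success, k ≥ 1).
0.885344

We have X ~ Geometric(p=0.303) (number of trials until the first success, k ≥ 1).

The CDF gives us P(X ≤ k).

Using the CDF:
P(X ≤ 6) = 0.885344

This means there's approximately a 88.5% chance that X is at most 6.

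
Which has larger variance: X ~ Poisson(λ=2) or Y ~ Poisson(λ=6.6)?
Y has larger variance (6.6000 > 2.0000)

Compute the variance for each distribution:

X ~ Poisson(λ=2):
Var(X) = 2.0000

Y ~ Poisson(λ=6.6):
Var(Y) = 6.6000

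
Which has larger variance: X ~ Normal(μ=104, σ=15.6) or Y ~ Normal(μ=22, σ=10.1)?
X has larger variance (243.3600 > 102.0100)

Compute the variance for each distribution:

X ~ Normal(μ=104, σ=15.6):
Var(X) = 243.3600

Y ~ Normal(μ=22, σ=10.1):
Var(Y) = 102.0100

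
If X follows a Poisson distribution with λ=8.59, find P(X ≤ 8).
0.510764

We have X ~ Poisson(λ=8.59).

The CDF gives us P(X ≤ k).

Using the CDF:
P(X ≤ 8) = 0.510764

This means there's approximately a 51.1% chance that X is at most 8.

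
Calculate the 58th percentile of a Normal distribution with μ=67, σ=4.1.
67.8278

We have X ~ Normal(μ=67, σ=4.1).

We want to find x such that P(X ≤ x) = 0.58.

This is the 58th percentile, which means 58% of values fall below this point.

Using the inverse CDF (quantile function):
x = F⁻¹(0.58) = 67.8278

Verification: P(X ≤ 67.8278) = 0.58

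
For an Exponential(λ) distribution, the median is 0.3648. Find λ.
λ = 1.9001

For X ~ Exponential(λ), the CDF is F(x) = 1 - e^(-λx).
The median m satisfies F(m) = 0.5:
1 - e^(-λm) = 0.5
e^(-λm) = 0.5
λm = ln(2)
m = ln(2) / λ

Given m = 0.3648:
λ = ln(2) / 0.3648 = 0.693147 / 0.3648 = 1.9001

Verification: ln(2) / 1.9001 = 0.3648 ✓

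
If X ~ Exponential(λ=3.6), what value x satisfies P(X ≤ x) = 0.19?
0.0585

We have X ~ Exponential(λ=3.6).

We want to find x such that P(X ≤ x) = 0.19.

This is the 19th percentile, which means 19% of values fall below this point.

Using the inverse CDF (quantile function):
x = F⁻¹(0.19) = 0.0585

Verification: P(X ≤ 0.0585) = 0.19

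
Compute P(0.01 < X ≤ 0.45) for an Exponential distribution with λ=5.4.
0.859395

We have X ~ Exponential(λ=5.4).

To find P(0.01 < X ≤ 0.45), we use:
P(0.01 < X ≤ 0.45) = P(X ≤ 0.45) - P(X ≤ 0.01)
                 = F(0.45) - F(0.01)
                 = 0.911963 - 0.052568
                 = 0.859395

So there's approximately a 85.9% chance that X falls in this range.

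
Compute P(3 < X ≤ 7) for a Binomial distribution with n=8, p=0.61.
0.822253

We have X ~ Binomial(n=8, p=0.61).

To find P(3 < X ≤ 7), we use:
P(3 < X ≤ 7) = P(X ≤ 7) - P(X ≤ 3)
                 = F(7) - F(3)
                 = 0.980829 - 0.158577
                 = 0.822253

So there's approximately a 82.2% chance that X falls in this range.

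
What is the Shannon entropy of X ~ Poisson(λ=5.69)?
2.2718 nats

We have X ~ Poisson(λ=5.69).

The Shannon entropy measures the uncertainty or information content of the distribution.

For a Poisson distribution with λ=5.69:
H(X) = 2.2718 nats

(In bits, this would be 3.2775 bits.)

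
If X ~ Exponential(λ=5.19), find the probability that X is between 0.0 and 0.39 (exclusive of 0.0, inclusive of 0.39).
0.867887

We have X ~ Exponential(λ=5.19).

To find P(0.0 < X ≤ 0.39), we use:
P(0.0 < X ≤ 0.39) = P(X ≤ 0.39) - P(X ≤ 0.0)
                 = F(0.39) - F(0.0)
                 = 0.867887 - 0.000000
                 = 0.867887

So there's approximately a 86.8% chance that X falls in this range.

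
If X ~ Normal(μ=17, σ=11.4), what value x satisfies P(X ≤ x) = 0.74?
24.3341

We have X ~ Normal(μ=17, σ=11.4).

We want to find x such that P(X ≤ x) = 0.74.

This is the 74th percentile, which means 74% of values fall below this point.

Using the inverse CDF (quantile function):
x = F⁻¹(0.74) = 24.3341

Verification: P(X ≤ 24.3341) = 0.74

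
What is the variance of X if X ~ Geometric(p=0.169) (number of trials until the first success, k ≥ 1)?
29.0956

We have X ~ Geometric(p=0.169) (number of trials until the first success, k ≥ 1).

For a Geometric distribution with p=0.169 (number of trials until the first success, k ≥ 1):
Var(X) = 29.0956

The variance measures the spread of the distribution around the mean.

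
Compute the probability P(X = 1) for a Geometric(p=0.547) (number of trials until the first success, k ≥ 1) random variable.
0.547000

We have X ~ Geometric(p=0.547) (number of trials until the first success, k ≥ 1).

For a Geometric distribution, the PMF gives us the probability of each outcome.

Using the PMF formula:
P(X = 1) = 0.547000

Rounded to 4 decimal places: 0.5470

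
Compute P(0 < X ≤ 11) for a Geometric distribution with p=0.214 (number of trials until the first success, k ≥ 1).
0.929263

We have X ~ Geometric(p=0.214) (number of trials until the first success, k ≥ 1).

To find P(0 < X ≤ 11), we use:
P(0 < X ≤ 11) = P(X ≤ 11) - P(X ≤ 0)
                 = F(11) - F(0)
                 = 0.929263 - 0.000000
                 = 0.929263

So there's approximately a 92.9% chance that X falls in this range.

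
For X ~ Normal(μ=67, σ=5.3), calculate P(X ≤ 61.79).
0.162799

We have X ~ Normal(μ=67, σ=5.3).

The CDF gives us P(X ≤ k).

Using the CDF:
P(X ≤ 61.79) = 0.162799

This means there's approximately a 16.3% chance that X is at most 61.79.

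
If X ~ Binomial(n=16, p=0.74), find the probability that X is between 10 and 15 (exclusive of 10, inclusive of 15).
0.774980

We have X ~ Binomial(n=16, p=0.74).

To find P(10 < X ≤ 15), we use:
P(10 < X ≤ 15) = P(X ≤ 15) - P(X ≤ 10)
                 = F(15) - F(10)
                 = 0.991914 - 0.216934
                 = 0.774980

So there's approximately a 77.5% chance that X falls in this range.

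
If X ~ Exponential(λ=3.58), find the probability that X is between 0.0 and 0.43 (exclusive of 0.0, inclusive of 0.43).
0.785490

We have X ~ Exponential(λ=3.58).

To find P(0.0 < X ≤ 0.43), we use:
P(0.0 < X ≤ 0.43) = P(X ≤ 0.43) - P(X ≤ 0.0)
                 = F(0.43) - F(0.0)
                 = 0.785490 - 0.000000
                 = 0.785490

So there's approximately a 78.5% chance that X falls in this range.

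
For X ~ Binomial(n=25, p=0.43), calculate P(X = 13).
0.105103

We have X ~ Binomial(n=25, p=0.43).

For a Binomial distribution, the PMF gives us the probability of each outcome.

Using the PMF formula:
P(X = 13) = 0.105103

Rounded to 4 decimal places: 0.1051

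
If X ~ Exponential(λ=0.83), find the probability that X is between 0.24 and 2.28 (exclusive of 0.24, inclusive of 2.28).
0.668676

We have X ~ Exponential(λ=0.83).

To find P(0.24 < X ≤ 2.28), we use:
P(0.24 < X ≤ 2.28) = P(X ≤ 2.28) - P(X ≤ 0.24)
                 = F(2.28) - F(0.24)
                 = 0.849290 - 0.180614
                 = 0.668676

So there's approximately a 66.9% chance that X falls in this range.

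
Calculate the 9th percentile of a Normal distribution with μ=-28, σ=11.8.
-43.8209

We have X ~ Normal(μ=-28, σ=11.8).

We want to find x such that P(X ≤ x) = 0.09.

This is the 9th percentile, which means 9% of values fall below this point.

Using the inverse CDF (quantile function):
x = F⁻¹(0.09) = -43.8209

Verification: P(X ≤ -43.8209) = 0.09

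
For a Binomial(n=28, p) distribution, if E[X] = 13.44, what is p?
p = 0.48

For a Binomial(n, p) distribution:
E[X] = n × p

Given n = 28 and E[X] = 13.44:
13.44 = 28 × p
p = 13.44 / 28 = 0.48

Verification: Binomial(28, 0.48) has E[X] = 13.44 ✓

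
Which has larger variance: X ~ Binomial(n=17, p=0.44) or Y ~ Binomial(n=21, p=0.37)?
Y has larger variance (4.8951 > 4.1888)

Compute the variance for each distribution:

X ~ Binomial(n=17, p=0.44):
Var(X) = 4.1888

Y ~ Binomial(n=21, p=0.37):
Var(Y) = 4.8951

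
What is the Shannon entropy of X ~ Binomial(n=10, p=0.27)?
1.7431 nats

We have X ~ Binomial(n=10, p=0.27).

The Shannon entropy measures the uncertainty or information content of the distribution.

For a Binomial distribution with n=10, p=0.27:
H(X) = 1.7431 nats

(In bits, this would be 2.5147 bits.)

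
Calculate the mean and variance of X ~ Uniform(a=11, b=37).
E[X] = 24.0000, Var(X) = 56.3333

We have X ~ Uniform(a=11, b=37).

For a Uniform distribution with a=11, b=37:

Expected value:
E[X] = 24.0000

Variance:
Var(X) = 56.3333

Standard deviation:
σ = √Var(X) = 7.5056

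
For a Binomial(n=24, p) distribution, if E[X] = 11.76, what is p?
p = 0.49

For a Binomial(n, p) distribution:
E[X] = n × p

Given n = 24 and E[X] = 11.76:
11.76 = 24 × p
p = 11.76 / 24 = 0.49

Verification: Binomial(24, 0.49) has E[X] = 11.76 ✓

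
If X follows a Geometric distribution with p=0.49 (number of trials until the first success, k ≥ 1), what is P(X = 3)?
0.127449

We have X ~ Geometric(p=0.49) (number of trials until the first success, k ≥ 1).

For a Geometric distribution, the PMF gives us the probability of each outcome.

Using the PMF formula:
P(X = 3) = 0.127449

Rounded to 4 decimal places: 0.1274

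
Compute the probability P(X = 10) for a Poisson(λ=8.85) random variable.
0.116456

We have X ~ Poisson(λ=8.85).

For a Poisson distribution, the PMF gives us the probability of each outcome.

Using the PMF formula:
P(X = 10) = 0.116456

Rounded to 4 decimal places: 0.1165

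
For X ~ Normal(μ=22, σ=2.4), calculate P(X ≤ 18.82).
0.092586

We have X ~ Normal(μ=22, σ=2.4).

The CDF gives us P(X ≤ k).

Using the CDF:
P(X ≤ 18.82) = 0.092586

This means there's approximately a 9.3% chance that X is at most 18.82.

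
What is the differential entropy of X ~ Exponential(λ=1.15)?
0.8602 nats

We have X ~ Exponential(λ=1.15).

The differential entropy measures the uncertainty or information content of the distribution.

For an Exponential distribution with λ=1.15:
h(X) = 0.8602 nats

(In bits, this would be 1.2411 bits.)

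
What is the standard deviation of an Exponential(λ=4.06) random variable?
0.2463

We have X ~ Exponential(λ=4.06).

For an Exponential distribution with λ=4.06:
σ = √Var(X) = 0.2463

The standard deviation is the square root of the variance.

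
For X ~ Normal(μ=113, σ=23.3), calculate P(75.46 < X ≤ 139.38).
0.817650

We have X ~ Normal(μ=113, σ=23.3).

To find P(75.46 < X ≤ 139.38), we use:
P(75.46 < X ≤ 139.38) = P(X ≤ 139.38) - P(X ≤ 75.46)
                 = F(139.38) - F(75.46)
                 = 0.871222 - 0.053573
                 = 0.817650

So there's approximately a 81.8% chance that X falls in this range.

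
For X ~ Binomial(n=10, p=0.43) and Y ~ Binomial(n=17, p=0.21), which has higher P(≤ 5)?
Y has higher probability (P(Y ≤ 5) = 0.8727 > P(X ≤ 5) = 0.7793)

Compute P(≤ 5) for each distribution:

X ~ Binomial(n=10, p=0.43):
P(X ≤ 5) = 0.7793

Y ~ Binomial(n=17, p=0.21):
P(Y ≤ 5) = 0.8727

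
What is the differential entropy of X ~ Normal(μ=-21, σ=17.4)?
4.2754 nats

We have X ~ Normal(μ=-21, σ=17.4).

The differential entropy measures the uncertainty or information content of the distribution.

For a Normal distribution with μ=-21, σ=17.4:
h(X) = 4.2754 nats

(In bits, this would be 6.1681 bits.)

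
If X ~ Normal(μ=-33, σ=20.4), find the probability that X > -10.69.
0.137059

We have X ~ Normal(μ=-33, σ=20.4).

P(X > -10.69) = 1 - P(X ≤ -10.69)
                = 1 - F(-10.69)
                = 1 - 0.862941
                = 0.137059

So there's approximately a 13.7% chance that X exceeds -10.69.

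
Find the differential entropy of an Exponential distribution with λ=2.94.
-0.0784 nats

We have X ~ Exponential(λ=2.94).

The differential entropy measures the uncertainty or information content of the distribution.

For an Exponential distribution with λ=2.94:
h(X) = -0.0784 nats

(In bits, this would be -0.1131 bits.)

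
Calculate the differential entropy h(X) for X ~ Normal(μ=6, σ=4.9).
3.0082 nats

We have X ~ Normal(μ=6, σ=4.9).

The differential entropy measures the uncertainty or information content of the distribution.

For a Normal distribution with μ=6, σ=4.9:
h(X) = 3.0082 nats

(In bits, this would be 4.3399 bits.)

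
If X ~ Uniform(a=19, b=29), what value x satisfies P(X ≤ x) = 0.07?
19.7000

We have X ~ Uniform(a=19, b=29).

We want to find x such that P(X ≤ x) = 0.07.

This is the 7th percentile, which means 7% of values fall below this point.

Using the inverse CDF (quantile function):
x = F⁻¹(0.07) = 19.7000

Verification: P(X ≤ 19.7000) = 0.07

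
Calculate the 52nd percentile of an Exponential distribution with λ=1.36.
0.5397

We have X ~ Exponential(λ=1.36).

We want to find x such that P(X ≤ x) = 0.52.

This is the 52nd percentile, which means 52% of values fall below this point.

Using the inverse CDF (quantile function):
x = F⁻¹(0.52) = 0.5397

Verification: P(X ≤ 0.5397) = 0.52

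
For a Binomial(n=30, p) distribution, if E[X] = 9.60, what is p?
p = 0.32

For a Binomial(n, p) distribution:
E[X] = n × p

Given n = 30 and E[X] = 9.60:
9.60 = 30 × p
p = 9.60 / 30 = 0.32

Verification: Binomial(30, 0.32) has E[X] = 9.60 ✓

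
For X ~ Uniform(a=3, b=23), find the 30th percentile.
9.0000

We have X ~ Uniform(a=3, b=23).

We want to find x such that P(X ≤ x) = 0.3.

This is the 30th percentile, which means 30% of values fall below this point.

Using the inverse CDF (quantile function):
x = F⁻¹(0.3) = 9.0000

Verification: P(X ≤ 9.0000) = 0.3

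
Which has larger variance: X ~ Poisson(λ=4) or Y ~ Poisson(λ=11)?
Y has larger variance (11.0000 > 4.0000)

Compute the variance for each distribution:

X ~ Poisson(λ=4):
Var(X) = 4.0000

Y ~ Poisson(λ=11):
Var(Y) = 11.0000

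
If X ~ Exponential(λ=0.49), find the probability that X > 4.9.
0.090627

We have X ~ Exponential(λ=0.49).

P(X > 4.9) = 1 - P(X ≤ 4.9)
                = 1 - F(4.9)
                = 1 - 0.909373
                = 0.090627

So there's approximately a 9.1% chance that X exceeds 4.9.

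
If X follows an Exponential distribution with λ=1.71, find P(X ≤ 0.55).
0.609567

We have X ~ Exponential(λ=1.71).

The CDF gives us P(X ≤ k).

Using the CDF:
P(X ≤ 0.55) = 0.609567

This means there's approximately a 61.0% chance that X is at most 0.55.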